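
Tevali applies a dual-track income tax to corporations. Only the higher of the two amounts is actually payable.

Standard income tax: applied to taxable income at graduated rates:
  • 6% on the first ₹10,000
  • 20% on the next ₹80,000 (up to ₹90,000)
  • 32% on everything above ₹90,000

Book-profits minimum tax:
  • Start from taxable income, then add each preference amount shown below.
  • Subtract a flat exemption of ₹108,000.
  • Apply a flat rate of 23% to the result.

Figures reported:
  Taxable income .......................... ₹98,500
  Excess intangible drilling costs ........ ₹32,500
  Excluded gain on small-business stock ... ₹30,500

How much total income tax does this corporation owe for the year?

₹19,320

Book-profits minimum tax:
  Adjusted income: ₹98,500 + ₹32,500 + ₹30,500 = ₹161,500
  Less exemption ₹108,000 → base ₹53,500
  ₹53,500 × 23% = ₹12,305

Standard income tax:
  ₹10,000 × 6% = ₹600
  ₹80,000 × 20% = ₹16,000
  ₹8,500 × 32% = ₹2,720
  → ₹19,320

₹19,320 > ₹12,305, so the standard income tax governs.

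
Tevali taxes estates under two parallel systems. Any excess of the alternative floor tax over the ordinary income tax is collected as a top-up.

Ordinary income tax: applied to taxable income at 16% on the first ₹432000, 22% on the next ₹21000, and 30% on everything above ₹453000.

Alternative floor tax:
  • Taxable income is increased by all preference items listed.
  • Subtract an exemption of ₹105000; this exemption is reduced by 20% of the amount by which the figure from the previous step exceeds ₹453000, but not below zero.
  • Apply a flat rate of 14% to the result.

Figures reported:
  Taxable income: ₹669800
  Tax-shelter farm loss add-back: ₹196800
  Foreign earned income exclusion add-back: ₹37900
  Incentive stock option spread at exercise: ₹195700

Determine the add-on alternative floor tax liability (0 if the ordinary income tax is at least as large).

₹15248

Ordinary income tax:
  ₹432000 × 16% = ₹69120
  ₹21000 × 22% = ₹4620
  ₹216800 × 30% = ₹65040
  → ₹138780

Alternative floor tax:
  Adjusted income: ₹669800 + ₹196800 + ₹37900 + ₹195700 = ₹1100200
  Exemption: 20% × (₹1100200 − ₹453000) = ₹129440 ≥ ₹105000, so the exemption is fully phased out
  Base: ₹1100200 − ₹0 = ₹1100200
  ₹1100200 × 14% = ₹154028

Excess of alternative floor tax over ordinary income tax: ₹154028 − ₹138780 = ₹15248.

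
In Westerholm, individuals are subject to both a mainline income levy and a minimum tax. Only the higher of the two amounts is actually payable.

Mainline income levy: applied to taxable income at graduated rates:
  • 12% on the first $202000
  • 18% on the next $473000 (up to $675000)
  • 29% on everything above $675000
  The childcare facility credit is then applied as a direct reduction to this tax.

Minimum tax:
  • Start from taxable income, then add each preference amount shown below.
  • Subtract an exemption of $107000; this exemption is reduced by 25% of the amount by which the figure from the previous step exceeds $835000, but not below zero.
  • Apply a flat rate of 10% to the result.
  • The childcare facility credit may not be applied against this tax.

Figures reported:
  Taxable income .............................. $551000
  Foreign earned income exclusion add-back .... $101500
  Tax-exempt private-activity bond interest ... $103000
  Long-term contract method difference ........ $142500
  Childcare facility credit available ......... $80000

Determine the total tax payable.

$80675

Mainline income levy:
  $202000 × 12% = $24240
  $349000 × 18% = $62820
  → $87060
  Less childcare facility credit $80000 → $7060

Minimum tax:
  Adjusted income: $551000 + $101500 + $103000 + $142500 = $898000
  Exemption: $107000 − 25% × ($898000 − $835000) = $107000 − $15750 = $91250
  Base: $898000 − $91250 = $806750
  $806750 × 10% = $80675

$80675 > $7060, so the minimum tax is the binding amount.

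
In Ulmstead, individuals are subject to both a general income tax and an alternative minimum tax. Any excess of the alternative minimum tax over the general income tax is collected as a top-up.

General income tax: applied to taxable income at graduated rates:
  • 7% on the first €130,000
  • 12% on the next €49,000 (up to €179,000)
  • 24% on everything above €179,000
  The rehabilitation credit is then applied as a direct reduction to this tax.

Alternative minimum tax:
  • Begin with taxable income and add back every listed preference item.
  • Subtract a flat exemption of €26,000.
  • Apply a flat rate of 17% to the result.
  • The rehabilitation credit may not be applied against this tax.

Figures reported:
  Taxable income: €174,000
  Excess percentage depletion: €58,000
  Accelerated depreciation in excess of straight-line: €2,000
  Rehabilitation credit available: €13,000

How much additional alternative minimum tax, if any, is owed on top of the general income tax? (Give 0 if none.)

Alternative minimum tax:
  Adjusted income: €174,000 + €58,000 + €2,000 = €234,000
  Less exemption €26,000 → base €208,000
  €208,000 × 17% = €35,360

General income tax:
  €130,000 × 7% = €9,100
  €44,000 × 12% = €5,280
  → €14,380
  Less rehabilitation credit €13,000 → €1,380

Excess of alternative minimum tax over general income tax: €35,360 − €1,380 = €33,980.

€33,980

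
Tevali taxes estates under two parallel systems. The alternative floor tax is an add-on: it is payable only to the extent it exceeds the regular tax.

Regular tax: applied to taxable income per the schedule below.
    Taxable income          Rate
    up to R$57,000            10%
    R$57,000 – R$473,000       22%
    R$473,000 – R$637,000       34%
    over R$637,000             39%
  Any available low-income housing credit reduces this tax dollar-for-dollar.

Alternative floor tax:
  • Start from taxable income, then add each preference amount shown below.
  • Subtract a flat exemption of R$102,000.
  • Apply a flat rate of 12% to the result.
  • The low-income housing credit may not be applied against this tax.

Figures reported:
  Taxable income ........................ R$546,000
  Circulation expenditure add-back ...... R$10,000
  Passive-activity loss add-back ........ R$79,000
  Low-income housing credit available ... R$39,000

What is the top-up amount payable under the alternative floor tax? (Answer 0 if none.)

Regular tax:
  R$57,000 × 10% = R$5,700
  R$416,000 × 22% = R$91,520
  R$73,000 × 34% = R$24,820
  → R$122,040
  Less low-income housing credit R$39,000 → R$83,040

Alternative floor tax:
  Adjusted income: R$546,000 + R$10,000 + R$79,000 = R$635,000
  Less exemption R$102,000 → base R$533,000
  R$533,000 × 12% = R$63,960

R$63,960 ≤ R$83,040, so no add-on is due.

R$0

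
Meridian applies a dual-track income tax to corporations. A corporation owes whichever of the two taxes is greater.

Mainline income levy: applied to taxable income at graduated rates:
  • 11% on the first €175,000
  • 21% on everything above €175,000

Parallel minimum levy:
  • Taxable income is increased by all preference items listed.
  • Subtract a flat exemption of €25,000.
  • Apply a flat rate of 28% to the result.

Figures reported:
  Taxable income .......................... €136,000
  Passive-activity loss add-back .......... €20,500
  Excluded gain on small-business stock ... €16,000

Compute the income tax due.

Mainline income levy:
  €136,000 × 11% = €14,960

Parallel minimum levy:
  Adjusted income: €136,000 + €20,500 + €16,000 = €172,500
  Less exemption €25,000 → base €147,500
  €147,500 × 28% = €41,300

€41,300 > €14,960, so the parallel minimum levy is the binding amount.

€41,300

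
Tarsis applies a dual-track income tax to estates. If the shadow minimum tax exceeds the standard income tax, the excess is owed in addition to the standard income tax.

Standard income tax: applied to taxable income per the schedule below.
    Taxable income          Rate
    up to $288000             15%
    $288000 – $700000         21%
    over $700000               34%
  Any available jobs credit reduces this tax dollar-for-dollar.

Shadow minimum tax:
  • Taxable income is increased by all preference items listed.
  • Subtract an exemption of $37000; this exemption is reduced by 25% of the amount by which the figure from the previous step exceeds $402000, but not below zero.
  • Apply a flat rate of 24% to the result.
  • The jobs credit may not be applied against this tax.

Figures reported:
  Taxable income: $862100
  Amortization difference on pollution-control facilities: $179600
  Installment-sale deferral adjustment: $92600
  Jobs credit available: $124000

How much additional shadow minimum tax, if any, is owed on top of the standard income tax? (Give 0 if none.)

Shadow minimum tax:
  Adjusted income: $862100 + $179600 + $92600 = $1134300
  Exemption: 25% × ($1134300 − $402000) = $183075 ≥ $37000, so the exemption is fully phased out
  Base: $1134300 − $0 = $1134300
  $1134300 × 24% = $272232

Standard income tax:
  $288000 × 15% = $43200
  $412000 × 21% = $86520
  $162100 × 34% = $55114
  → $184834
  Less jobs credit $124000 → $60834

Excess of shadow minimum tax over standard income tax: $272232 − $60834 = $211398.

$211398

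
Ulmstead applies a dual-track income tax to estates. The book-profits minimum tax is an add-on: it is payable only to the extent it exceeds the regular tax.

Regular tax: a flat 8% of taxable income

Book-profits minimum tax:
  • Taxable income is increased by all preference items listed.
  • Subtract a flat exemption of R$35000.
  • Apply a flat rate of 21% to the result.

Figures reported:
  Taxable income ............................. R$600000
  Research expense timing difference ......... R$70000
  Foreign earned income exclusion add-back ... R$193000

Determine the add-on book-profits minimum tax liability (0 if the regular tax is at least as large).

R$125880

Regular tax:
  R$600000 × 8% = R$48000

Book-profits minimum tax:
  Adjusted income: R$600000 + R$70000 + R$193000 = R$863000
  Less exemption R$35000 → base R$828000
  R$828000 × 21% = R$173880

Excess of book-profits minimum tax over regular tax: R$173880 − R$48000 = R$125880.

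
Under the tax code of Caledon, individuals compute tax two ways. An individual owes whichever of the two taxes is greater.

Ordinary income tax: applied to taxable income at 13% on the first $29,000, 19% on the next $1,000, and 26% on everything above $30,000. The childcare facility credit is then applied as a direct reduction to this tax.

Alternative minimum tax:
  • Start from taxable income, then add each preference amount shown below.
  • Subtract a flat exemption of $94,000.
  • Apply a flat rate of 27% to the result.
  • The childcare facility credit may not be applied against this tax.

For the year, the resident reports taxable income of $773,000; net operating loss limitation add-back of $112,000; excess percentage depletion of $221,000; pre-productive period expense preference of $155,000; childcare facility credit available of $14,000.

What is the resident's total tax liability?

Alternative minimum tax:
  Adjusted income: $773,000 + $112,000 + $221,000 + $155,000 = $1,261,000
  Less exemption $94,000 → base $1,167,000
  $1,167,000 × 27% = $315,090

Ordinary income tax:
  $29,000 × 13% = $3,770
  $1,000 × 19% = $190
  $743,000 × 26% = $193,180
  → $197,140
  Less childcare facility credit $14,000 → $183,140

$315,090 > $183,140, so the alternative minimum tax is the binding amount.

$315,090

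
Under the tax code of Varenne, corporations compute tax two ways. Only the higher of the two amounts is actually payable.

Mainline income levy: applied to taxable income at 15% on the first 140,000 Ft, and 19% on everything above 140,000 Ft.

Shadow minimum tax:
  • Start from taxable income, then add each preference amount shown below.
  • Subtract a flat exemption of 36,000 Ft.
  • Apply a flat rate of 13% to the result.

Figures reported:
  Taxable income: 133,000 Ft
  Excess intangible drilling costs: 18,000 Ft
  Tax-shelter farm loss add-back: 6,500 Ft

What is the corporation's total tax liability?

19,950 Ft

Shadow minimum tax:
  Adjusted income: 133,000 Ft + 18,000 Ft + 6,500 Ft = 157,500 Ft
  Less exemption 36,000 Ft → base 121,500 Ft
  121,500 Ft × 13% = 15,795 Ft

Mainline income levy:
  133,000 Ft × 15% = 19,950 Ft

19,950 Ft > 15,795 Ft, so the mainline income levy governs.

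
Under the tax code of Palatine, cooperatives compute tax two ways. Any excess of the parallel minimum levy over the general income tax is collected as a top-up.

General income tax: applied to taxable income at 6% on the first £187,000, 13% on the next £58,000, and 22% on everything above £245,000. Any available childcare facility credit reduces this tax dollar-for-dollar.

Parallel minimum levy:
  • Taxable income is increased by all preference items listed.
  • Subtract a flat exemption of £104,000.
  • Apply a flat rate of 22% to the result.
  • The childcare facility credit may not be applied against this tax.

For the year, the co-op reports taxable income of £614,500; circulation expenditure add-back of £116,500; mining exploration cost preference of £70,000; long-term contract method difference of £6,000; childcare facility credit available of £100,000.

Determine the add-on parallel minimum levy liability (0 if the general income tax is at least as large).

£154,610

General income tax:
  £187,000 × 6% = £11,220
  £58,000 × 13% = £7,540
  £369,500 × 22% = £81,290
  → £100,050
  Less childcare facility credit £100,000 → £50

Parallel minimum levy:
  Adjusted income: £614,500 + £116,500 + £70,000 + £6,000 = £807,000
  Less exemption £104,000 → base £703,000
  £703,000 × 22% = £154,660

Excess of parallel minimum levy over general income tax: £154,660 − £50 = £154,610.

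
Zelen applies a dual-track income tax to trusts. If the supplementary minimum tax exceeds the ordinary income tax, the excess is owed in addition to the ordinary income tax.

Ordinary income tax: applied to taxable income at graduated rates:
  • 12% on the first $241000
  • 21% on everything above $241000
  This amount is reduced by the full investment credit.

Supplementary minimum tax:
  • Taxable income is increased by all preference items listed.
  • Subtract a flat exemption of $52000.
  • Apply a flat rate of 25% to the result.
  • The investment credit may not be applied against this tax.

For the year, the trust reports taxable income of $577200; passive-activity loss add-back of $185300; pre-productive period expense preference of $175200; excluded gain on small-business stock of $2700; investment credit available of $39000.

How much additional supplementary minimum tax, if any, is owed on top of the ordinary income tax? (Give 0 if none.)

Supplementary minimum tax:
  Adjusted income: $577200 + $185300 + $175200 + $2700 = $940400
  Less exemption $52000 → base $888400
  $888400 × 25% = $222100

Ordinary income tax:
  $241000 × 12% = $28920
  $336200 × 21% = $70602
  → $99522
  Less investment credit $39000 → $60522

Excess of supplementary minimum tax over ordinary income tax: $222100 − $60522 = $161578.

$161578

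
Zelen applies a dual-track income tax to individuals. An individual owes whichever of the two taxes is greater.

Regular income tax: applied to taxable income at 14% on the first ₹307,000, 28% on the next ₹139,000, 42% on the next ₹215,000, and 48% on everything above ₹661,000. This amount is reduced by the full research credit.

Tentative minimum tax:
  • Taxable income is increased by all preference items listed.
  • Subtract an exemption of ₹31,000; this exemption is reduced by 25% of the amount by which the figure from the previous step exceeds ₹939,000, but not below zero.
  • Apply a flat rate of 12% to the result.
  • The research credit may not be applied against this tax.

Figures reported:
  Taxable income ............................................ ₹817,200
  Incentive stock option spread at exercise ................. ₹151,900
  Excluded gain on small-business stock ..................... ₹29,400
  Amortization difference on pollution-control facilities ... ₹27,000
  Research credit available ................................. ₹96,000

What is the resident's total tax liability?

Tentative minimum tax:
  Adjusted income: ₹817,200 + ₹151,900 + ₹29,400 + ₹27,000 = ₹1,025,500
  Exemption: ₹31,000 − 25% × (₹1,025,500 − ₹939,000) = ₹31,000 − ₹21,625 = ₹9,375
  Base: ₹1,025,500 − ₹9,375 = ₹1,016,125
  ₹1,016,125 × 12% = ₹121,935

Regular income tax:
  ₹307,000 × 14% = ₹42,980
  ₹139,000 × 28% = ₹38,920
  ₹215,000 × 42% = ₹90,300
  ₹156,200 × 48% = ₹74,976
  → ₹247,176
  Less research credit ₹96,000 → ₹151,176

₹151,176 > ₹121,935, so the regular income tax governs.

₹151,176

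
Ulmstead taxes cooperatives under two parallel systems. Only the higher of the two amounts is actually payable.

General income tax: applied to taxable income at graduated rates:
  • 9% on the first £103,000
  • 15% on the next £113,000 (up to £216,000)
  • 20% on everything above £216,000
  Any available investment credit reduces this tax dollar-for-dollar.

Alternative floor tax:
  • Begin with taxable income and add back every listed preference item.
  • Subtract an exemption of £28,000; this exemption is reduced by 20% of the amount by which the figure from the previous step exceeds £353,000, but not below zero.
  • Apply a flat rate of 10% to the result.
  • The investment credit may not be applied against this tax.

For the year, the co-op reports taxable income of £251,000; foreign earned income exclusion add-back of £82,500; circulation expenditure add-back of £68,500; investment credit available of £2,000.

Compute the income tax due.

General income tax:
  £103,000 × 9% = £9,270
  £113,000 × 15% = £16,950
  £35,000 × 20% = £7,000
  → £33,220
  Less investment credit £2,000 → £31,220

Alternative floor tax:
  Adjusted income: £251,000 + £82,500 + £68,500 = £402,000
  Exemption: £28,000 − 20% × (£402,000 − £353,000) = £28,000 − £9,800 = £18,200
  Base: £402,000 − £18,200 = £383,800
  £383,800 × 10% = £38,380

£38,380 > £31,220, so the alternative floor tax is the binding amount.

£38,380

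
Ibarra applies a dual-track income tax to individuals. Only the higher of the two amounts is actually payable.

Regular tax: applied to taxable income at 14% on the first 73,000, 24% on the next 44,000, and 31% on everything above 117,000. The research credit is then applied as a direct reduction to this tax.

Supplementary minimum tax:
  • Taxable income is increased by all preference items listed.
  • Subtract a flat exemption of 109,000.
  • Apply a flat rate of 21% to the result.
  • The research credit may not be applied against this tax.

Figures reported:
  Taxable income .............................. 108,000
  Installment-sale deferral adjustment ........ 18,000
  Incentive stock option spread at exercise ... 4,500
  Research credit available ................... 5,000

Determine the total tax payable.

Regular tax:
  73,000 × 14% = 10,220
  35,000 × 24% = 8,400
  → 18,620
  Less research credit 5,000 → 13,620

Supplementary minimum tax:
  Adjusted income: 108,000 + 18,000 + 4,500 = 130,500
  Less exemption 109,000 → base 21,500
  21,500 × 21% = 4,515

13,620 > 4,515, so the regular tax governs.

13,620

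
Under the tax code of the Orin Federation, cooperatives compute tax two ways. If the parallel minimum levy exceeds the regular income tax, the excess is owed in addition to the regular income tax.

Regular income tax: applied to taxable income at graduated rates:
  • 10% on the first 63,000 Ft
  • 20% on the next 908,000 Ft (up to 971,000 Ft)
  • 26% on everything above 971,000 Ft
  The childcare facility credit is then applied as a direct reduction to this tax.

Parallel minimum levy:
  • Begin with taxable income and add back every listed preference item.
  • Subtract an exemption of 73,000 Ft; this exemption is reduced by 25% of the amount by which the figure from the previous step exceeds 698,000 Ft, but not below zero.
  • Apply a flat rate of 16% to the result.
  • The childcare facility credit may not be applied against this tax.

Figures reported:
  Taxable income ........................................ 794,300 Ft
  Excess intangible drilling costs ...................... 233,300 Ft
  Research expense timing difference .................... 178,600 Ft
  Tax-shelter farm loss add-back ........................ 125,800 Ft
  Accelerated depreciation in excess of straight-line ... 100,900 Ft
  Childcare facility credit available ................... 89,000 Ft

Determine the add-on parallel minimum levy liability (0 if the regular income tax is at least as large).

Regular income tax:
  63,000 Ft × 10% = 6,300 Ft
  731,300 Ft × 20% = 146,260 Ft
  → 152,560 Ft
  Less childcare facility credit 89,000 Ft → 63,560 Ft

Parallel minimum levy:
  Adjusted income: 794,300 Ft + 233,300 Ft + 178,600 Ft + 125,800 Ft + 100,900 Ft = 1,432,900 Ft
  Exemption: 25% × (1,432,900 Ft − 698,000 Ft) = 183,725 Ft ≥ 73,000 Ft, so the exemption is fully phased out
  Base: 1,432,900 Ft − 0 Ft = 1,432,900 Ft
  1,432,900 Ft × 16% = 229,264 Ft

Excess of parallel minimum levy over regular income tax: 229,264 Ft − 63,560 Ft = 165,704 Ft.

165,704 Ft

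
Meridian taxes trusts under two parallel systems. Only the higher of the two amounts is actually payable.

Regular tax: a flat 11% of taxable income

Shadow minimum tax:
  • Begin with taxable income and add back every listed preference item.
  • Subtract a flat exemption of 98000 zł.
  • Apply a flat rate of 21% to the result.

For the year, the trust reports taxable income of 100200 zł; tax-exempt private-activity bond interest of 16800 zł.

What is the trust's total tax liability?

11022 zł

Shadow minimum tax:
  Adjusted income: 100200 zł + 16800 zł = 117000 zł
  Less exemption 98000 zł → base 19000 zł
  19000 zł × 21% = 3990 zł

Regular tax:
  100200 zł × 11% = 11022 zł

11022 zł > 3990 zł, so the regular tax governs.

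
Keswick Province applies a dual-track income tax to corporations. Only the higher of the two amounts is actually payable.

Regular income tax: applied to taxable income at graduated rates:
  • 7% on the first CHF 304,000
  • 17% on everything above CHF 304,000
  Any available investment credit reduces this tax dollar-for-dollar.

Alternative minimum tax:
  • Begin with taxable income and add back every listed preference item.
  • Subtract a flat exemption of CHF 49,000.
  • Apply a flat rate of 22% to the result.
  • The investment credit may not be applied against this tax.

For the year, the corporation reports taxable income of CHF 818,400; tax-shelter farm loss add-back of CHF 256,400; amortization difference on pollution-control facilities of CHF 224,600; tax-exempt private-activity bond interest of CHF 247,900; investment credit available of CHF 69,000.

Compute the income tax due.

CHF 329,626

Alternative minimum tax:
  Adjusted income: CHF 818,400 + CHF 256,400 + CHF 224,600 + CHF 247,900 = CHF 1,547,300
  Less exemption CHF 49,000 → base CHF 1,498,300
  CHF 1,498,300 × 22% = CHF 329,626

Regular income tax:
  CHF 304,000 × 7% = CHF 21,280
  CHF 514,400 × 17% = CHF 87,448
  → CHF 108,728
  Less investment credit CHF 69,000 → CHF 39,728

CHF 329,626 > CHF 39,728, so the alternative minimum tax is the binding amount.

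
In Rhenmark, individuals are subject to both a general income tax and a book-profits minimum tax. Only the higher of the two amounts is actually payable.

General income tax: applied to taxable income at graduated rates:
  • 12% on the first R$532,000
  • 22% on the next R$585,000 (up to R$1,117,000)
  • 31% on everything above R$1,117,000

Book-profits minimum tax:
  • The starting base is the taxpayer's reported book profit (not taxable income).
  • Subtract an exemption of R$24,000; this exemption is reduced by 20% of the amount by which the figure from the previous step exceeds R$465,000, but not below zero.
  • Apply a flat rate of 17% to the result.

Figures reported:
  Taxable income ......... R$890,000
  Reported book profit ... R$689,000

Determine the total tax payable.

R$142,600

General income tax:
  R$532,000 × 12% = R$63,840
  R$358,000 × 22% = R$78,760
  → R$142,600

Book-profits minimum tax:
  Base (reported book profit): R$689,000
  Exemption: 20% × (R$689,000 − R$465,000) = R$44,800 ≥ R$24,000, so the exemption is fully phased out
  Base: R$689,000 − R$0 = R$689,000
  R$689,000 × 17% = R$117,130

R$142,600 > R$117,130, so the general income tax governs.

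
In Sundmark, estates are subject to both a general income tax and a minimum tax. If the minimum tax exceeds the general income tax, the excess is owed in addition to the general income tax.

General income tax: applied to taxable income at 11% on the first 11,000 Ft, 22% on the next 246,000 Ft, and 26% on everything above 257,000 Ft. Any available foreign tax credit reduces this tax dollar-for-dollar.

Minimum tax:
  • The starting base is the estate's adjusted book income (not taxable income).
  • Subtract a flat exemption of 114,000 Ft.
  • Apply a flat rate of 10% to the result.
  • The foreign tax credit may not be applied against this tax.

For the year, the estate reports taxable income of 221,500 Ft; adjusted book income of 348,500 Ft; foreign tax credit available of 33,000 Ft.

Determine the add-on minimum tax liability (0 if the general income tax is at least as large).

Minimum tax:
  Base (adjusted book income): 348,500 Ft
  Less exemption 114,000 Ft → base 234,500 Ft
  234,500 Ft × 10% = 23,450 Ft

General income tax:
  11,000 Ft × 11% = 1,210 Ft
  210,500 Ft × 22% = 46,310 Ft
  → 47,520 Ft
  Less foreign tax credit 33,000 Ft → 14,520 Ft

Excess of minimum tax over general income tax: 23,450 Ft − 14,520 Ft = 8,930 Ft.

8,930 Ft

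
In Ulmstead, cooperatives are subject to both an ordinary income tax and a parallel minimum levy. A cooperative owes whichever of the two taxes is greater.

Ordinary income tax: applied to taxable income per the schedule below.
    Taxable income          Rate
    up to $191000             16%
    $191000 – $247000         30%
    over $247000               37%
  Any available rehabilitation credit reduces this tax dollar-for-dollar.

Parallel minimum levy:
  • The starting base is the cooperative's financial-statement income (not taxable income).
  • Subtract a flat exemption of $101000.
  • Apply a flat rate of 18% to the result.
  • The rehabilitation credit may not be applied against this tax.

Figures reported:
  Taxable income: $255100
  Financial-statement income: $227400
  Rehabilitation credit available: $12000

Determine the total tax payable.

Ordinary income tax:
  $191000 × 16% = $30560
  $56000 × 30% = $16800
  $8100 × 37% = $2997
  → $50357
  Less rehabilitation credit $12000 → $38357

Parallel minimum levy:
  Base (financial-statement income): $227400
  Less exemption $101000 → base $126400
  $126400 × 18% = $22752

$38357 > $22752, so the ordinary income tax governs.

$38357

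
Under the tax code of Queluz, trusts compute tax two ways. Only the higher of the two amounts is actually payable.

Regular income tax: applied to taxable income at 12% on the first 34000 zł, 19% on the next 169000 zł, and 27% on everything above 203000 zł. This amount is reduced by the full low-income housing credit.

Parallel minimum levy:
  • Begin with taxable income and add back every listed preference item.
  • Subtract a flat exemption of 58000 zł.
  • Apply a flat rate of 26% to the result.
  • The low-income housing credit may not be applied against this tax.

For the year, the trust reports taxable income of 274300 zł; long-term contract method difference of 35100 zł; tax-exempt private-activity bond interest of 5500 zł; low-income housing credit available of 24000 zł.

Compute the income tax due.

Parallel minimum levy:
  Adjusted income: 274300 zł + 35100 zł + 5500 zł = 314900 zł
  Less exemption 58000 zł → base 256900 zł
  256900 zł × 26% = 66794 zł

Regular income tax:
  34000 zł × 12% = 4080 zł
  169000 zł × 19% = 32110 zł
  71300 zł × 27% = 19251 zł
  → 55441 zł
  Less low-income housing credit 24000 zł → 31441 zł

66794 zł > 31441 zł, so the parallel minimum levy is the binding amount.

66794 zł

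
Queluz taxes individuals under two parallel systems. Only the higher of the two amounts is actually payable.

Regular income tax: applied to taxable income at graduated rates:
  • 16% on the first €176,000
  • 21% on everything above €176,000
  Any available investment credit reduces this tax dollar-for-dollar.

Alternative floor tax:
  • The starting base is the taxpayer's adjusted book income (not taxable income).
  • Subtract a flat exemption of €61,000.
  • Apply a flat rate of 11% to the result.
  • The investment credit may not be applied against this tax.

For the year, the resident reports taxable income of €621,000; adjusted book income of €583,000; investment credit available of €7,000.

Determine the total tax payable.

Regular income tax:
  €176,000 × 16% = €28,160
  €445,000 × 21% = €93,450
  → €121,610
  Less investment credit €7,000 → €114,610

Alternative floor tax:
  Base (adjusted book income): €583,000
  Less exemption €61,000 → base €522,000
  €522,000 × 11% = €57,420

€114,610 > €57,420, so the regular income tax governs.

€114,610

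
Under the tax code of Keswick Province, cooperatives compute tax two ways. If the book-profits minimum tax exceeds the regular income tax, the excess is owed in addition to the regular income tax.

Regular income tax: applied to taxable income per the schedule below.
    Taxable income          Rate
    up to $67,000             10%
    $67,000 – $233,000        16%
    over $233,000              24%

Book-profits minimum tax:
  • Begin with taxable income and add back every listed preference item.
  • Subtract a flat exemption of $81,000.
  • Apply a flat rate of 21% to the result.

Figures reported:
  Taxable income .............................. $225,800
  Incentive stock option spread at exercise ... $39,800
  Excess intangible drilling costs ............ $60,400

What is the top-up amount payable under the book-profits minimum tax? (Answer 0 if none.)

Book-profits minimum tax:
  Adjusted income: $225,800 + $39,800 + $60,400 = $326,000
  Less exemption $81,000 → base $245,000
  $245,000 × 21% = $51,450

Regular income tax:
  $67,000 × 10% = $6,700
  $158,800 × 16% = $25,408
  → $32,108

Excess of book-profits minimum tax over regular income tax: $51,450 − $32,108 = $19,342.

$19,342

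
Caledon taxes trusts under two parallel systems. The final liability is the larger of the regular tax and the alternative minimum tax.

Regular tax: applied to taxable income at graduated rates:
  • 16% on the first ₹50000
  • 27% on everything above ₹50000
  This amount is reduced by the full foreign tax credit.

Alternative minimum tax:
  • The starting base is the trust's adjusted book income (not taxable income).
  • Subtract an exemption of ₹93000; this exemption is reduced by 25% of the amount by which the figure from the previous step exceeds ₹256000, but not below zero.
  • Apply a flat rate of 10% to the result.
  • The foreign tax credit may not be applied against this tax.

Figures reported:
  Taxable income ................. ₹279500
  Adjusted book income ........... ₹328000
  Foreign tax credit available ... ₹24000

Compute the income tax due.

Alternative minimum tax:
  Base (adjusted book income): ₹328000
  Exemption: ₹93000 − 25% × (₹328000 − ₹256000) = ₹93000 − ₹18000 = ₹75000
  Base: ₹328000 − ₹75000 = ₹253000
  ₹253000 × 10% = ₹25300

Regular tax:
  ₹50000 × 16% = ₹8000
  ₹229500 × 27% = ₹61965
  → ₹69965
  Less foreign tax credit ₹24000 → ₹45965

₹45965 > ₹25300, so the regular tax governs.

₹45965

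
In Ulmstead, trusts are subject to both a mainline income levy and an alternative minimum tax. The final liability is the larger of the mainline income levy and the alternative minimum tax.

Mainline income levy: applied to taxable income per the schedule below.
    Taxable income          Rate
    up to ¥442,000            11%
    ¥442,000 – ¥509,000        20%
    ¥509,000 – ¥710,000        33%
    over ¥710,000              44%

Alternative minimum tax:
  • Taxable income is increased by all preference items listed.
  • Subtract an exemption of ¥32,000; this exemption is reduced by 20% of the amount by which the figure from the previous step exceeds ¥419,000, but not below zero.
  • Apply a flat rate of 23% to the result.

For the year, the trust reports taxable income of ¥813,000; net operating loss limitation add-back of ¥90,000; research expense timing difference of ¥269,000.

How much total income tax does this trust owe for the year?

¥269,560

Alternative minimum tax:
  Adjusted income: ¥813,000 + ¥90,000 + ¥269,000 = ¥1,172,000
  Exemption: 20% × (¥1,172,000 − ¥419,000) = ¥150,600 ≥ ¥32,000, so the exemption is fully phased out
  Base: ¥1,172,000 − ¥0 = ¥1,172,000
  ¥1,172,000 × 23% = ¥269,560

Mainline income levy:
  ¥442,000 × 11% = ¥48,620
  ¥67,000 × 20% = ¥13,400
  ¥201,000 × 33% = ¥66,330
  ¥103,000 × 44% = ¥45,320
  → ¥173,670

¥269,560 > ¥173,670, so the alternative minimum tax is the binding amount.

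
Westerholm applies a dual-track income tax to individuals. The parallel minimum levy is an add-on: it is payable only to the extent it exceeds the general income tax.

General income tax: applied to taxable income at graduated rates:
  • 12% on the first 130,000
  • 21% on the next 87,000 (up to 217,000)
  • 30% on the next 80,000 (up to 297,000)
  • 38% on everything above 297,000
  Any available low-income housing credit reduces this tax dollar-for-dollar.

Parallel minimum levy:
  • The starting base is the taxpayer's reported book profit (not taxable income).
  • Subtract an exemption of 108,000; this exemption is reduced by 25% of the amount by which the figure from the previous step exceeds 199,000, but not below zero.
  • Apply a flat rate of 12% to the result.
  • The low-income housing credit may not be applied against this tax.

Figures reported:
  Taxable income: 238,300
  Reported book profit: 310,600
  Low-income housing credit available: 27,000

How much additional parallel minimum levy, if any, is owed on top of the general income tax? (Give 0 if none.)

General income tax:
  130,000 × 12% = 15,600
  87,000 × 21% = 18,270
  21,300 × 30% = 6,390
  → 40,260
  Less low-income housing credit 27,000 → 13,260

Parallel minimum levy:
  Base (reported book profit): 310,600
  Exemption: 108,000 − 25% × (310,600 − 199,000) = 108,000 − 27,900 = 80,100
  Base: 310,600 − 80,100 = 230,500
  230,500 × 12% = 27,660

Excess of parallel minimum levy over general income tax: 27,660 − 13,260 = 14,400.

14,400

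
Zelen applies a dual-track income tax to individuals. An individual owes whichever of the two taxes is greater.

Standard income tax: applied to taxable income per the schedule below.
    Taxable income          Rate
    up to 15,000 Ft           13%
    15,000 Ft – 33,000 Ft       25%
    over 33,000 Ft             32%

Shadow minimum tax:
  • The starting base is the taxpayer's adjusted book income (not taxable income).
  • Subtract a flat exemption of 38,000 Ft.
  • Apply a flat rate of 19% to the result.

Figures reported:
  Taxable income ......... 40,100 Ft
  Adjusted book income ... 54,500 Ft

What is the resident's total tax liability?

8,722 Ft

Standard income tax:
  15,000 Ft × 13% = 1,950 Ft
  18,000 Ft × 25% = 4,500 Ft
  7,100 Ft × 32% = 2,272 Ft
  → 8,722 Ft

Shadow minimum tax:
  Base (adjusted book income): 54,500 Ft
  Less exemption 38,000 Ft → base 16,500 Ft
  16,500 Ft × 19% = 3,135 Ft

8,722 Ft > 3,135 Ft, so the standard income tax governs.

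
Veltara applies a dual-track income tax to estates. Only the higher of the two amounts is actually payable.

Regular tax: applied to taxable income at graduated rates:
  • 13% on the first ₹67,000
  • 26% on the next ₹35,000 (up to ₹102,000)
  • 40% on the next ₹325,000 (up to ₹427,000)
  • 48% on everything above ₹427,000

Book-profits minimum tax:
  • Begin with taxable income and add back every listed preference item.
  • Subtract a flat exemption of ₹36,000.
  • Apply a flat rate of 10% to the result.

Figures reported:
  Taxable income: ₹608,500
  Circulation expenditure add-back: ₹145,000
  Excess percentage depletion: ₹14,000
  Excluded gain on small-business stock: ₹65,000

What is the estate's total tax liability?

Book-profits minimum tax:
  Adjusted income: ₹608,500 + ₹145,000 + ₹14,000 + ₹65,000 = ₹832,500
  Less exemption ₹36,000 → base ₹796,500
  ₹796,500 × 10% = ₹79,650

Regular tax:
  ₹67,000 × 13% = ₹8,710
  ₹35,000 × 26% = ₹9,100
  ₹325,000 × 40% = ₹130,000
  ₹181,500 × 48% = ₹87,120
  → ₹234,930

₹234,930 > ₹79,650, so the regular tax governs.

₹234,930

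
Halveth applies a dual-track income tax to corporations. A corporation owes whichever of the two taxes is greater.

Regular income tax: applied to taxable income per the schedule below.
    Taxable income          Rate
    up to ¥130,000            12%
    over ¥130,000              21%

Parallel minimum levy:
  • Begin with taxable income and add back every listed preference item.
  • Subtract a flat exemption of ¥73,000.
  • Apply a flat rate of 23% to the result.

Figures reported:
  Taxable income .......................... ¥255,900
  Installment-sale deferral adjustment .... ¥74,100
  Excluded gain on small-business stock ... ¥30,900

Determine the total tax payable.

Parallel minimum levy:
  Adjusted income: ¥255,900 + ¥74,100 + ¥30,900 = ¥360,900
  Less exemption ¥73,000 → base ¥287,900
  ¥287,900 × 23% = ¥66,217

Regular income tax:
  ¥130,000 × 12% = ¥15,600
  ¥125,900 × 21% = ¥26,439
  → ¥42,039

¥66,217 > ¥42,039, so the parallel minimum levy is the binding amount.

¥66,217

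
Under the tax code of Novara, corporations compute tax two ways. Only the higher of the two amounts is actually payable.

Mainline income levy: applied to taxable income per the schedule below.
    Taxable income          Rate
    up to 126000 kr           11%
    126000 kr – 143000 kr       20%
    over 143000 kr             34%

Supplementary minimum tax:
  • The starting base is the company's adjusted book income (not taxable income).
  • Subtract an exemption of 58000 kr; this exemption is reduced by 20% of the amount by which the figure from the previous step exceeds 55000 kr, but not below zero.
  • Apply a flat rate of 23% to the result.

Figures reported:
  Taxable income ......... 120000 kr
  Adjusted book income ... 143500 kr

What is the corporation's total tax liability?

Supplementary minimum tax:
  Base (adjusted book income): 143500 kr
  Exemption: 58000 kr − 20% × (143500 kr − 55000 kr) = 58000 kr − 17700 kr = 40300 kr
  Base: 143500 kr − 40300 kr = 103200 kr
  103200 kr × 23% = 23736 kr

Mainline income levy:
  120000 kr × 11% = 13200 kr

23736 kr > 13200 kr, so the supplementary minimum tax is the binding amount.

23736 kr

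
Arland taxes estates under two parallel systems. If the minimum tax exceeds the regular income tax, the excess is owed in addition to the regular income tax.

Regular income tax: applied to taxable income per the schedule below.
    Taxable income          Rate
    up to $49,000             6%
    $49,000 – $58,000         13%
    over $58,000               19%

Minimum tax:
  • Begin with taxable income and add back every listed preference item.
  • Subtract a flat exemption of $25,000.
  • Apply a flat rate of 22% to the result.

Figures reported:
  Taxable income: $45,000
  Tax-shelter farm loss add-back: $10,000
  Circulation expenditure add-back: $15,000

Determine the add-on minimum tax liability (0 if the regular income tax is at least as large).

$7,200

Regular income tax:
  $45,000 × 6% = $2,700

Minimum tax:
  Adjusted income: $45,000 + $10,000 + $15,000 = $70,000
  Less exemption $25,000 → base $45,000
  $45,000 × 22% = $9,900

Excess of minimum tax over regular income tax: $9,900 − $2,700 = $7,200.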